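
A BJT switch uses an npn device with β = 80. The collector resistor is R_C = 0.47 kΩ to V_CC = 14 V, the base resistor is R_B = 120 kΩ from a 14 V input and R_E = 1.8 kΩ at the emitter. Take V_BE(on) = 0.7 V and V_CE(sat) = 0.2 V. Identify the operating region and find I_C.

active; I_C ≈ 4 mA

Assume active. Base-emitter loop: I_B = (V_BB − V_BE)/(R_B + (β+1)R_E) = (14 − 0.7)/(120 + 81×1.8) = 0.05 mA.
I_C = β·I_B = 80×0.05 = 4 mA.
V_CE = V_CC − I_C·R_C − I_E·R_E = 14 − 4×0.47 − 4.05×1.8 = 4.82 V > V_CE(sat), so the active-region assumption holds.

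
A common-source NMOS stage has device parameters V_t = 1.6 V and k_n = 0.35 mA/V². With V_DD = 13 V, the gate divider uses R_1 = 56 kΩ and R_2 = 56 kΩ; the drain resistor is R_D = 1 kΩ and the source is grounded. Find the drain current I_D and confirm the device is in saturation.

V_G = V_DD·R_2/(R_1+R_2) = 13×56/112 = 6.5 V. With the source grounded, V_GS = V_G = 6.5 V.
Assume saturation: I_D = (k_n/2)(V_GS − V_t)² = (0.35/2)×(6.5 − 1.6)² = 0.175×4.9² = 4.2 mA.
V_DS = V_DD − I_D·R_D = 13 − 4.2×1 = 8.8 V.
Saturation requires V_DS ≥ V_GS − V_t = 4.9 V; 8.8 ≥ 4.9 ✓.

I_D ≈ 4.2 mA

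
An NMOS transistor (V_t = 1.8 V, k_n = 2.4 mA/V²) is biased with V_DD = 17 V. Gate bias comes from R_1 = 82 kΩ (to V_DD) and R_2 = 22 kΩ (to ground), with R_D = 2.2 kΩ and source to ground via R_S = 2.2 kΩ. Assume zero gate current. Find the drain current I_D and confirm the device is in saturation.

V_G = V_DD·R_2/(R_1+R_2) = 17×22/104 = 3.6 V.
Assume saturation: I_D = (k_n/2)(V_GS − V_t)² with V_GS = V_G − I_D·R_S = 3.6 − 2.2·I_D.
Substituting gives 5.81·I_D² − 10.5·I_D + 3.87 = 0, with roots I_D = 0.518 or 1.29 mA.
The root I_D = 1.29 mA gives V_GS = 0.764 V ≤ V_t, so take I_D = 0.518 mA.
Then V_GS = 2.46 V and V_DS = V_DD − I_D(R_D+R_S) = 17 − 0.518×4.4 = 14.7 V.
Saturation requires V_DS ≥ V_GS − V_t = 0.657 V; 14.7 ≥ 0.657 ✓.

I_D ≈ 0.52 mA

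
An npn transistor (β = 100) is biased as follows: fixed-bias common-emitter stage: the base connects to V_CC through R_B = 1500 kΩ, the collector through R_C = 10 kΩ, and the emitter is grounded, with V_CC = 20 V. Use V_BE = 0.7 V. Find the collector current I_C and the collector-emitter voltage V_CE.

Base loop: V_CC = I_B·R_B + V_BE, so I_B = (20 − 0.7)/1500 kΩ = 0.0129 mA.
In the active region I_C = β·I_B = 100 × 0.0129 = 1.29 mA.
Collector loop: V_CE = V_CC − I_C·R_C = 20 − 1.29×10 = 7.13 V.
Since V_CE = 7.13 V > V_CE(sat) ≈ 0.2 V, the transistor is in the active region as assumed.

I_C ≈ 1.3 mA, V_CE ≈ 7.1 V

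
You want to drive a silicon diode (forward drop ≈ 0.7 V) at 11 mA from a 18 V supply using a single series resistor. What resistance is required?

R ≈ 1.6 kΩ

The resistor drops V_S − V_D = 18 − 0.7 = 17.3 V at 11 mA.
R = 17.3 V / 11 mA = 1.57 kΩ.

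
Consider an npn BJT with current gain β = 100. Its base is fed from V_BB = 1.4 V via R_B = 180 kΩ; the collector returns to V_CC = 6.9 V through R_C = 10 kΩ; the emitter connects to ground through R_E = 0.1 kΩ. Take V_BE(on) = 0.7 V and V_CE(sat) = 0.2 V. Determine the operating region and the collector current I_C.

active; I_C ≈ 0.37 mA

Assume active. Base-emitter loop: I_B = (V_BB − V_BE)/(R_B + (β+1)R_E) = (1.4 − 0.7)/(180 + 101×0.1) = 0.00368 mA.
I_C = β·I_B = 100×0.00368 = 0.368 mA.
V_CE = V_CC − I_C·R_C − I_E·R_E = 6.9 − 0.368×10 − 0.372×0.1 = 3.18 V > V_CE(sat), so the active-region assumption holds.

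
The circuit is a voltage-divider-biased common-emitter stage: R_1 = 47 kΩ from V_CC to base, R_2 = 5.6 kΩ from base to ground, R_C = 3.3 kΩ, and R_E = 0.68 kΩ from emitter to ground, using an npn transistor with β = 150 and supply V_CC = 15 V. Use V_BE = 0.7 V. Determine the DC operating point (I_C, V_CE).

Thevenize the base divider: V_Th = V_CC·R_2/(R_1+R_2) = 15×5.6/52.6 = 1.6 V, R_Th = R_1‖R_2 = 5 kΩ.
Base-emitter loop: V_Th = I_B·R_Th + V_BE + (β+1)I_B·R_E, so I_B = (1.6 − 0.7) / (5 + 151×0.68) = 0.00833 mA.
I_C = β·I_B = 150×0.00833 = 1.25 mA, and I_E = (β+1)I_B = 1.26 mA.
V_CE = V_CC − I_C·R_C − I_E·R_E = 15 − 1.25×3.3 − 1.26×0.68 = 10 V.
V_CE = 10 V > 0.2 V confirms active-region operation.

I_C ≈ 1.2 mA, V_CE ≈ 10 V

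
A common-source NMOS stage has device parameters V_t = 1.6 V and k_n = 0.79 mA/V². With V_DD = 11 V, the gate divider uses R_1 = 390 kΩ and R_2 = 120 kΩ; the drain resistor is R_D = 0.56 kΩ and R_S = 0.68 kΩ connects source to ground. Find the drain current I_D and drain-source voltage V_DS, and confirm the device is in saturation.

V_G = V_DD·R_2/(R_1+R_2) = 11×120/510 = 2.59 V.
Assume saturation: I_D = (k_n/2)(V_GS − V_t)² with V_GS = V_G − I_D·R_S = 2.59 − 0.68·I_D.
Substituting gives 0.183·I_D² − 1.53·I_D + 0.386 = 0, with roots I_D = 0.26 or 8.12 mA.
The root I_D = 8.12 mA gives V_GS = -2.93 V ≤ V_t, so take I_D = 0.26 mA.
Then V_GS = 2.41 V and V_DS = V_DD − I_D(R_D+R_S) = 11 − 0.26×1.24 = 10.7 V.
Saturation requires V_DS ≥ V_GS − V_t = 0.811 V; 10.7 ≥ 0.811 ✓.

I_D ≈ 0.26 mA, V_DS ≈ 11 V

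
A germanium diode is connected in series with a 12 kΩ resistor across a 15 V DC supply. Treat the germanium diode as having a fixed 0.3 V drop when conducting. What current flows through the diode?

I ≈ 1.2 mA

KVL around the loop: 15 = V_D + I·R = 0.3 + I × 12 kΩ.
So I = (15 − 0.3) / 12 kΩ = 14.7 / 12 = 1.22 mA.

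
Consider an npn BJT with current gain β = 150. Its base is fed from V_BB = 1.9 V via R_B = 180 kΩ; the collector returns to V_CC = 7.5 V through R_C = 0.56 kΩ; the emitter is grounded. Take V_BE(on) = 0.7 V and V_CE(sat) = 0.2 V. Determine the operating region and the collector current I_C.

Assume active. Base-emitter loop: I_B = (V_BB − V_BE)/R_B = (1.9 − 0.7)/180 = 0.00667 mA.
I_C = β·I_B = 150×0.00667 = 1 mA.
V_CE = V_CC − I_C·R_C = 7.5 − 1×0.56 = 6.94 V > V_CE(sat), so the active-region assumption holds.

active; I_C ≈ 1 mA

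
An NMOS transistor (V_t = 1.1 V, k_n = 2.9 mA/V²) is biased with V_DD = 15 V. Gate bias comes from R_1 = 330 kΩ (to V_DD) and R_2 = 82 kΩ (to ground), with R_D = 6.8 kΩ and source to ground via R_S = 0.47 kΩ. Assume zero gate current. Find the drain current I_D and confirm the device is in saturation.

V_G = V_DD·R_2/(R_1+R_2) = 15×82/412 = 2.99 V.
Assume saturation: I_D = (k_n/2)(V_GS − V_t)² with V_GS = V_G − I_D·R_S = 2.99 − 0.47·I_D.
Substituting gives 0.32·I_D² − 3.57·I_D + 5.15 = 0, with roots I_D = 1.7 or 9.44 mA.
The root I_D = 9.44 mA gives V_GS = -1.45 V ≤ V_t, so take I_D = 1.7 mA.
Then V_GS = 2.18 V and V_DS = V_DD − I_D(R_D+R_S) = 15 − 1.7×7.27 = 2.61 V.
Saturation requires V_DS ≥ V_GS − V_t = 1.08 V; 2.61 ≥ 1.08 ✓.

I_D ≈ 1.7 mA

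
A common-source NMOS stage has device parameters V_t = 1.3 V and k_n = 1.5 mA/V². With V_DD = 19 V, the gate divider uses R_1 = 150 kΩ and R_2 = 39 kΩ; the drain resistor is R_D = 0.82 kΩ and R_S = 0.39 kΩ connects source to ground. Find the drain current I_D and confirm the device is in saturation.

I_D ≈ 2.3 mA

V_G = V_DD·R_2/(R_1+R_2) = 19×39/189 = 3.92 V.
Assume saturation: I_D = (k_n/2)(V_GS − V_t)² with V_GS = V_G − I_D·R_S = 3.92 − 0.39·I_D.
Substituting gives 0.114·I_D² − 2.53·I_D + 5.15 = 0, with roots I_D = 2.26 or 19.9 mA.
The root I_D = 19.9 mA gives V_GS = -3.86 V ≤ V_t, so take I_D = 2.26 mA.
Then V_GS = 3.04 V and V_DS = V_DD − I_D(R_D+R_S) = 19 − 2.26×1.21 = 16.3 V.
Saturation requires V_DS ≥ V_GS − V_t = 1.74 V; 16.3 ≥ 1.74 ✓.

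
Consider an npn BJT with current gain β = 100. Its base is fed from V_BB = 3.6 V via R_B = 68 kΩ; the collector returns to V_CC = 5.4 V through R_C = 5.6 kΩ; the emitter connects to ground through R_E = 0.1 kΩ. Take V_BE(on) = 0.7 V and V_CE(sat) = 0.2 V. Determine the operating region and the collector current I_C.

saturation; I_C ≈ 0.91 mA

Assume active: I_B = (3.6 − 0.7)/(68 + 101×0.1) = 0.0371 mA, I_C = β·I_B = 3.71 mA.
Then V_CE = 5.4 − 3.71×5.6 − 3.75×0.1 = -15.8 V < 0.2 V — the active assumption fails.
Re-solve with V_CE = 0.2 V. KCL at the emitter: V_E/R_E = (V_BB−0.7−V_E)/R_B + (V_CC−0.2−V_E)/R_C, giving V_E = 0.0953 V.
I_C = (V_CC − 0.2 − V_E)/R_C = (5.2 − 0.0953)/5.6 = 0.912 mA.
Check: I_B = (2.9 − 0.0953)/68 = 0.0412 mA, and β·I_B = 4.12 mA > I_C, confirming saturation.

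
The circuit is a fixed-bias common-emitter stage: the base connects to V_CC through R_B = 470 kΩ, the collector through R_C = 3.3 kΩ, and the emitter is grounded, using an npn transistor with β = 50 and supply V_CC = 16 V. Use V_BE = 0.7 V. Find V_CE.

Base loop: V_CC = I_B·R_B + V_BE, so I_B = (16 − 0.7)/470 kΩ = 0.0326 mA.
In the active region I_C = β·I_B = 50 × 0.0326 = 1.63 mA.
Collector loop: V_CE = V_CC − I_C·R_C = 16 − 1.63×3.3 = 10.6 V.
Since V_CE = 10.6 V > V_CE(sat) ≈ 0.2 V, the transistor is in the active region as assumed.

V_CE ≈ 11 V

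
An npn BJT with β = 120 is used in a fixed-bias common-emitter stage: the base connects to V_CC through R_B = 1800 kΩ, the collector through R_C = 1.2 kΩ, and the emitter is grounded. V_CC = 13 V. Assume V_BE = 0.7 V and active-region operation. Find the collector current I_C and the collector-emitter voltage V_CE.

I_C ≈ 0.82 mA, V_CE ≈ 12 V

Base loop: V_CC = I_B·R_B + V_BE, so I_B = (13 − 0.7)/1800 kΩ = 0.00683 mA.
In the active region I_C = β·I_B = 120 × 0.00683 = 0.82 mA.
Collector loop: V_CE = V_CC − I_C·R_C = 13 − 0.82×1.2 = 12 V.
Since V_CE = 12 V > V_CE(sat) ≈ 0.2 V, the transistor is in the active region as assumed.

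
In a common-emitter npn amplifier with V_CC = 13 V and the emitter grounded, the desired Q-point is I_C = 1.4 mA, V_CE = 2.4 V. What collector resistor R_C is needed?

R_C ≈ 7.6 kΩ

Collector loop: V_CC = I_C·R_C + V_CE.
R_C = (V_CC − V_CE)/I_C = (13 − 2.4)/1.4 = 7.57 kΩ.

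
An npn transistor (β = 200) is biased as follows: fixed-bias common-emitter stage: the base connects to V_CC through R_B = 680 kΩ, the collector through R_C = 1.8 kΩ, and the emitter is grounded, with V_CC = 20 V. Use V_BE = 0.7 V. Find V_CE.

V_CE ≈ 9.8 V

Base loop: V_CC = I_B·R_B + V_BE, so I_B = (20 − 0.7)/680 kΩ = 0.0284 mA.
In the active region I_C = β·I_B = 200 × 0.0284 = 5.68 mA.
Collector loop: V_CE = V_CC − I_C·R_C = 20 − 5.68×1.8 = 9.78 V.
Since V_CE = 9.78 V > V_CE(sat) ≈ 0.2 V, the transistor is in the active region as assumed.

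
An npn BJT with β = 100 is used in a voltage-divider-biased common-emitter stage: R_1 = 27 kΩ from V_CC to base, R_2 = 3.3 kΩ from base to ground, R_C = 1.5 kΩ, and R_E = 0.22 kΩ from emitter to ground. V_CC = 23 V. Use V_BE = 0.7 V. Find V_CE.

V_CE ≈ 11 V

Thevenize the base divider: V_Th = V_CC·R_2/(R_1+R_2) = 23×3.3/30.3 = 2.5 V, R_Th = R_1‖R_2 = 2.94 kΩ.
Base-emitter loop: V_Th = I_B·R_Th + V_BE + (β+1)I_B·R_E, so I_B = (2.5 − 0.7) / (2.94 + 101×0.22) = 0.0717 mA.
I_C = β·I_B = 100×0.0717 = 7.17 mA, and I_E = (β+1)I_B = 7.25 mA.
V_CE = V_CC − I_C·R_C − I_E·R_E = 23 − 7.17×1.5 − 7.25×0.22 = 10.6 V.
V_CE = 10.6 V > 0.2 V confirms active-region operation.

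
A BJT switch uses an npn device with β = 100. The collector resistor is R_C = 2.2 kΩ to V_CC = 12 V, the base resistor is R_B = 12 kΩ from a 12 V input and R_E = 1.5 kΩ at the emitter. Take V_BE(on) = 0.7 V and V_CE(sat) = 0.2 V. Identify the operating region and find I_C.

saturation; I_C ≈ 3 mA

Assume active: I_B = (12 − 0.7)/(12 + 101×1.5) = 0.0691 mA, I_C = β·I_B = 6.91 mA.
Then V_CE = 12 − 6.91×2.2 − 6.98×1.5 = -13.7 V < 0.2 V — the active assumption fails.
Re-solve with V_CE = 0.2 V. KCL at the emitter: V_E/R_E = (V_BB−0.7−V_E)/R_B + (V_CC−0.2−V_E)/R_C, giving V_E = 5.23 V.
I_C = (V_CC − 0.2 − V_E)/R_C = (11.8 − 5.23)/2.2 = 2.98 mA.
Check: I_B = (11.3 − 5.23)/12 = 0.505 mA, and β·I_B = 50.5 mA > I_C, confirming saturation.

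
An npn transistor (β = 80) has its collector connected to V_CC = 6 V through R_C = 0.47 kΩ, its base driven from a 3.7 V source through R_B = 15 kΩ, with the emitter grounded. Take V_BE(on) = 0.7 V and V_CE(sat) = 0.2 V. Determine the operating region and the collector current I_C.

saturation; I_C ≈ 12 mA

Assume active: I_B = (3.7 − 0.7)/15 = 0.2 mA, giving I_C = β·I_B = 16 mA.
But then V_CE = 6 − 16×0.47 = -1.52 V < V_CE(sat) = 0.2 V — impossible in the active region.
So the transistor is saturated. With V_CE = 0.2 V, I_C = (V_CC − 0.2)/R_C = 5.8/0.47 = 12.3 mA.
Check: β·I_B = 16 mA > I_C = 12.3 mA, confirming saturation.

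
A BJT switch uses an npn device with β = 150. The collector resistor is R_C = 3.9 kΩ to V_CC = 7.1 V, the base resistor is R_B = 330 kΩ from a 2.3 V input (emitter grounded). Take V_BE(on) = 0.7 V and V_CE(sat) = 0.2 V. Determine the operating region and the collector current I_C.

Assume active. Base-emitter loop: I_B = (V_BB − V_BE)/R_B = (2.3 − 0.7)/330 = 0.00485 mA.
I_C = β·I_B = 150×0.00485 = 0.727 mA.
V_CE = V_CC − I_C·R_C = 7.1 − 0.727×3.9 = 4.26 V > V_CE(sat), so the active-region assumption holds.

active; I_C ≈ 0.73 mA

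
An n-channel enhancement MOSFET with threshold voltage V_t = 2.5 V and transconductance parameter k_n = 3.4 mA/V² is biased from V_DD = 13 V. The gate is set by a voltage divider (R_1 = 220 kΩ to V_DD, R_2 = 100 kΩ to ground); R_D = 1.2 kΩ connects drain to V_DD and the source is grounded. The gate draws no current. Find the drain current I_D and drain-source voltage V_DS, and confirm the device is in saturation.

I_D ≈ 4.2 mA, V_DS ≈ 8 V

V_G = V_DD·R_2/(R_1+R_2) = 13×100/320 = 4.06 V. With the source grounded, V_GS = V_G = 4.06 V.
Assume saturation: I_D = (k_n/2)(V_GS − V_t)² = (3.4/2)×(4.06 − 2.5)² = 1.7×1.56² = 4.15 mA.
V_DS = V_DD − I_D·R_D = 13 − 4.15×1.2 = 8.02 V.
Saturation requires V_DS ≥ V_GS − V_t = 1.56 V; 8.02 ≥ 1.56 ✓.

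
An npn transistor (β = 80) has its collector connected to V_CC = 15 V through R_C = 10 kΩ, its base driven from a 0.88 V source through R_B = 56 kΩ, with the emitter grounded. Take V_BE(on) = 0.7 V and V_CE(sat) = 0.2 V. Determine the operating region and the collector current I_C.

active; I_C ≈ 0.26 mA

Assume active. Base-emitter loop: I_B = (V_BB − V_BE)/R_B = (0.88 − 0.7)/56 = 0.00321 mA.
I_C = β·I_B = 80×0.00321 = 0.257 mA.
V_CE = V_CC − I_C·R_C = 15 − 0.257×10 = 12.4 V > V_CE(sat), so the active-region assumption holds.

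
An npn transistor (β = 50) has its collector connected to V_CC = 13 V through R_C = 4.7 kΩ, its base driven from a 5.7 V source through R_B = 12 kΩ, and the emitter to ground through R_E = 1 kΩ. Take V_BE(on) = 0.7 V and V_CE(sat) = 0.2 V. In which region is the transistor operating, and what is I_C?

Assume active: I_B = (5.7 − 0.7)/(12 + 51×1) = 0.0794 mA, I_C = β·I_B = 3.97 mA.
Then V_CE = 13 − 3.97×4.7 − 4.05×1 = -9.7 V < 0.2 V — the active assumption fails.
Re-solve with V_CE = 0.2 V. KCL at the emitter: V_E/R_E = (V_BB−0.7−V_E)/R_B + (V_CC−0.2−V_E)/R_C, giving V_E = 2.42 V.
I_C = (V_CC − 0.2 − V_E)/R_C = (12.8 − 2.42)/4.7 = 2.21 mA.
Check: I_B = (5 − 2.42)/12 = 0.215 mA, and β·I_B = 10.7 mA > I_C, confirming saturation.

saturation; I_C ≈ 2.2 mA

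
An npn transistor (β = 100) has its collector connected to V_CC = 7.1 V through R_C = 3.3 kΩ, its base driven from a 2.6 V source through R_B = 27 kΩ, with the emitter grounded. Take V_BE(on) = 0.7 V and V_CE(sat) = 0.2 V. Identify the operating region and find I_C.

saturation; I_C ≈ 2.1 mA

Assume active: I_B = (2.6 − 0.7)/27 = 0.0704 mA, giving I_C = β·I_B = 7.04 mA.
But then V_CE = 7.1 − 7.04×3.3 = -16.1 V < V_CE(sat) = 0.2 V — impossible in the active region.
So the transistor is saturated. With V_CE = 0.2 V, I_C = (V_CC − 0.2)/R_C = 6.9/3.3 = 2.09 mA.
Check: β·I_B = 7.04 mA > I_C = 2.09 mA, confirming saturation.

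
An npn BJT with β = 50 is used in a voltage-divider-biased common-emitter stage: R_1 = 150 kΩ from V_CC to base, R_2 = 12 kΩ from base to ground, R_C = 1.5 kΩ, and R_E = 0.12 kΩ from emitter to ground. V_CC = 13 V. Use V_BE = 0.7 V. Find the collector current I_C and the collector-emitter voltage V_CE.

Thevenize the base divider: V_Th = V_CC·R_2/(R_1+R_2) = 13×12/162 = 0.963 V, R_Th = R_1‖R_2 = 11.1 kΩ.
Base-emitter loop: V_Th = I_B·R_Th + V_BE + (β+1)I_B·R_E, so I_B = (0.963 − 0.7) / (11.1 + 51×0.12) = 0.0153 mA.
I_C = β·I_B = 50×0.0153 = 0.763 mA, and I_E = (β+1)I_B = 0.778 mA.
V_CE = V_CC − I_C·R_C − I_E·R_E = 13 − 0.763×1.5 − 0.778×0.12 = 11.8 V.
V_CE = 11.8 V > 0.2 V confirms active-region operation.

I_C ≈ 0.76 mA, V_CE ≈ 12 V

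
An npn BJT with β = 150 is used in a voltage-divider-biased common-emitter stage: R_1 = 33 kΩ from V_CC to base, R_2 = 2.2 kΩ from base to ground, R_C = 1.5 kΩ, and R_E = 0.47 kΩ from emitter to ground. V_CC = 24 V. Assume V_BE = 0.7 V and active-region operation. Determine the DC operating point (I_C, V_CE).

I_C ≈ 1.6 mA, V_CE ≈ 21 V

Thevenize the base divider: V_Th = V_CC·R_2/(R_1+R_2) = 24×2.2/35.2 = 1.5 V, R_Th = R_1‖R_2 = 2.06 kΩ.
Base-emitter loop: V_Th = I_B·R_Th + V_BE + (β+1)I_B·R_E, so I_B = (1.5 − 0.7) / (2.06 + 151×0.47) = 0.011 mA.
I_C = β·I_B = 150×0.011 = 1.64 mA, and I_E = (β+1)I_B = 1.65 mA.
V_CE = V_CC − I_C·R_C − I_E·R_E = 24 − 1.64×1.5 − 1.65×0.47 = 20.8 V.
V_CE = 20.8 V > 0.2 V confirms active-region operation.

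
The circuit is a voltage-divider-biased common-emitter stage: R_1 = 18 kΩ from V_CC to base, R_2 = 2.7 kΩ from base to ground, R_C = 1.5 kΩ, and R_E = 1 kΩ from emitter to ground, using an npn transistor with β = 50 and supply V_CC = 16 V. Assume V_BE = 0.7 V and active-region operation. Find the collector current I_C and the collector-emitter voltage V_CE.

Thevenize the base divider: V_Th = V_CC·R_2/(R_1+R_2) = 16×2.7/20.7 = 2.09 V, R_Th = R_1‖R_2 = 2.35 kΩ.
Base-emitter loop: V_Th = I_B·R_Th + V_BE + (β+1)I_B·R_E, so I_B = (2.09 − 0.7) / (2.35 + 51×1) = 0.026 mA.
I_C = β·I_B = 50×0.026 = 1.3 mA, and I_E = (β+1)I_B = 1.33 mA.
V_CE = V_CC − I_C·R_C − I_E·R_E = 16 − 1.3×1.5 − 1.33×1 = 12.7 V.
V_CE = 12.7 V > 0.2 V confirms active-region operation.

I_C ≈ 1.3 mA, V_CE ≈ 13 V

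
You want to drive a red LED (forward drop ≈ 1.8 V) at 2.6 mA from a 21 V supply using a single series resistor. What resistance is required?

R ≈ 7.4 kΩ

The resistor drops V_S − V_D = 21 − 1.8 = 19.2 V at 2.6 mA.
R = 19.2 V / 2.6 mA = 7.38 kΩ.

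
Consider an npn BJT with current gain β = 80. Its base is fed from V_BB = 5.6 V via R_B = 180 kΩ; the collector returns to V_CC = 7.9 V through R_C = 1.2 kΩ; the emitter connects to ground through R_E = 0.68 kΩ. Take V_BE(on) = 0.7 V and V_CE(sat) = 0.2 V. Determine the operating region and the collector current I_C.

active; I_C ≈ 1.7 mA

Assume active. Base-emitter loop: I_B = (V_BB − V_BE)/(R_B + (β+1)R_E) = (5.6 − 0.7)/(180 + 81×0.68) = 0.0208 mA.
I_C = β·I_B = 80×0.0208 = 1.67 mA.
V_CE = V_CC − I_C·R_C − I_E·R_E = 7.9 − 1.67×1.2 − 1.69×0.68 = 4.75 V > V_CE(sat), so the active-region assumption holds.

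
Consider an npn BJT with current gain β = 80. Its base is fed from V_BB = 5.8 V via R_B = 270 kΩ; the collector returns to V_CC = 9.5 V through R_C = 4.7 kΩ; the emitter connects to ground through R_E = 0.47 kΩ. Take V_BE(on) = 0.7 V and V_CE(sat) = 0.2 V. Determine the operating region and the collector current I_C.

Assume active. Base-emitter loop: I_B = (V_BB − V_BE)/(R_B + (β+1)R_E) = (5.8 − 0.7)/(270 + 81×0.47) = 0.0166 mA.
I_C = β·I_B = 80×0.0166 = 1.32 mA.
V_CE = V_CC − I_C·R_C − I_E·R_E = 9.5 − 1.32×4.7 − 1.34×0.47 = 2.65 V > V_CE(sat), so the active-region assumption holds.

active; I_C ≈ 1.3 mA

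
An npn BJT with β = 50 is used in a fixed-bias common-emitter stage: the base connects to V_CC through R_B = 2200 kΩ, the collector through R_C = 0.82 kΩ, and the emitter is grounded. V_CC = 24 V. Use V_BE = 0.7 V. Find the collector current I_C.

I_C ≈ 0.53 mA

Base loop: V_CC = I_B·R_B + V_BE, so I_B = (24 − 0.7)/2200 kΩ = 0.0106 mA.
In the active region I_C = β·I_B = 50 × 0.0106 = 0.53 mA.
Collector loop: V_CE = V_CC − I_C·R_C = 24 − 0.53×0.82 = 23.6 V.
Since V_CE = 23.6 V > V_CE(sat) ≈ 0.2 V, the transistor is in the active region as assumed.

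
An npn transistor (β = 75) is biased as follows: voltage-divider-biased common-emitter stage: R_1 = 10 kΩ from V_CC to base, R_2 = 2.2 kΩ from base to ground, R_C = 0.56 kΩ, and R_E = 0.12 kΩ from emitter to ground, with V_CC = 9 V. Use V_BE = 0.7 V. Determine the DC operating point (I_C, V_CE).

I_C ≈ 6.3 mA, V_CE ≈ 4.7 V

Thevenize the base divider: V_Th = V_CC·R_2/(R_1+R_2) = 9×2.2/12.2 = 1.62 V, R_Th = R_1‖R_2 = 1.8 kΩ.
Base-emitter loop: V_Th = I_B·R_Th + V_BE + (β+1)I_B·R_E, so I_B = (1.62 − 0.7) / (1.8 + 76×0.12) = 0.0845 mA.
I_C = β·I_B = 75×0.0845 = 6.34 mA, and I_E = (β+1)I_B = 6.42 mA.
V_CE = V_CC − I_C·R_C − I_E·R_E = 9 − 6.34×0.56 − 6.42×0.12 = 4.68 V.
V_CE = 4.68 V > 0.2 V confirms active-region operation.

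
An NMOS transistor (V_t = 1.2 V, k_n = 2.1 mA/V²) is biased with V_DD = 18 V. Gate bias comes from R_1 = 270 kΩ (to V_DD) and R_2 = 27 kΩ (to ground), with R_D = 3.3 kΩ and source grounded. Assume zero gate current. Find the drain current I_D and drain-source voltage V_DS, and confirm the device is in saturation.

I_D ≈ 0.2 mA, V_DS ≈ 17 V

V_G = V_DD·R_2/(R_1+R_2) = 18×27/297 = 1.64 V. With the source grounded, V_GS = V_G = 1.64 V.
Assume saturation: I_D = (k_n/2)(V_GS − V_t)² = (2.1/2)×(1.64 − 1.2)² = 1.05×0.436² = 0.2 mA.
V_DS = V_DD − I_D·R_D = 18 − 0.2×3.3 = 17.3 V.
Saturation requires V_DS ≥ V_GS − V_t = 0.436 V; 17.3 ≥ 0.436 ✓.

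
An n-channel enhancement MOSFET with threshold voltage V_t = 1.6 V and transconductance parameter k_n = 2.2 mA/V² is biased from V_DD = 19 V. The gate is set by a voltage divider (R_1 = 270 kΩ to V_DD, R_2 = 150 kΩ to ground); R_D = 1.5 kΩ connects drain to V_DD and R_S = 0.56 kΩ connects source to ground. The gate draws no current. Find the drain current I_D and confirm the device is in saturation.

I_D ≈ 5.3 mA

V_G = V_DD·R_2/(R_1+R_2) = 19×150/420 = 6.79 V.
Assume saturation: I_D = (k_n/2)(V_GS − V_t)² with V_GS = V_G − I_D·R_S = 6.79 − 0.56·I_D.
Substituting gives 0.345·I_D² − 7.39·I_D + 29.6 = 0, with roots I_D = 5.33 or 16.1 mA.
The root I_D = 16.1 mA gives V_GS = -2.22 V ≤ V_t, so take I_D = 5.33 mA.
Then V_GS = 3.8 V and V_DS = V_DD − I_D(R_D+R_S) = 19 − 5.33×2.06 = 8.02 V.
Saturation requires V_DS ≥ V_GS − V_t = 2.2 V; 8.02 ≥ 2.2 ✓.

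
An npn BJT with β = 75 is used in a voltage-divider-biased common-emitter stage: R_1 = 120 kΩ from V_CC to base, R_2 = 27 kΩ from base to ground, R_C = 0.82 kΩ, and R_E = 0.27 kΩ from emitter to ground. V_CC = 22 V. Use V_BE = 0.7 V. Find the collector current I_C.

I_C ≈ 5.9 mA

Thevenize the base divider: V_Th = V_CC·R_2/(R_1+R_2) = 22×27/147 = 4.04 V, R_Th = R_1‖R_2 = 22 kΩ.
Base-emitter loop: V_Th = I_B·R_Th + V_BE + (β+1)I_B·R_E, so I_B = (4.04 − 0.7) / (22 + 76×0.27) = 0.0785 mA.
I_C = β·I_B = 75×0.0785 = 5.89 mA, and I_E = (β+1)I_B = 5.97 mA.
V_CE = V_CC − I_C·R_C − I_E·R_E = 22 − 5.89×0.82 − 5.97×0.27 = 15.6 V.
V_CE = 15.6 V > 0.2 V confirms active-region operation.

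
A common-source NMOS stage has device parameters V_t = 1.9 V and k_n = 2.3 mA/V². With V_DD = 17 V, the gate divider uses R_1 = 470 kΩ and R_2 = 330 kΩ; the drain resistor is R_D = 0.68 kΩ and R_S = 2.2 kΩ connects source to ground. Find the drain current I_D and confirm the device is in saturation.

I_D ≈ 1.8 mA

V_G = V_DD·R_2/(R_1+R_2) = 17×330/800 = 7.01 V.
Assume saturation: I_D = (k_n/2)(V_GS − V_t)² with V_GS = V_G − I_D·R_S = 7.01 − 2.2·I_D.
Substituting gives 5.57·I_D² − 26.9·I_D + 30.1 = 0, with roots I_D = 1.76 or 3.07 mA.
The root I_D = 3.07 mA gives V_GS = 0.267 V ≤ V_t, so take I_D = 1.76 mA.
Then V_GS = 3.14 V and V_DS = V_DD − I_D(R_D+R_S) = 17 − 1.76×2.88 = 11.9 V.
Saturation requires V_DS ≥ V_GS − V_t = 1.24 V; 11.9 ≥ 1.24 ✓.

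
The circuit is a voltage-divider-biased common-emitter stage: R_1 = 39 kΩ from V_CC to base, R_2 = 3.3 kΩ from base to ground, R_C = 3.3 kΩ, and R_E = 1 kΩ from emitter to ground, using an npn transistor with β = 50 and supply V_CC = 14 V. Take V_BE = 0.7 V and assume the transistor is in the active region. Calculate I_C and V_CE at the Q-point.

Thevenize the base divider: V_Th = V_CC·R_2/(R_1+R_2) = 14×3.3/42.3 = 1.09 V, R_Th = R_1‖R_2 = 3.04 kΩ.
Base-emitter loop: V_Th = I_B·R_Th + V_BE + (β+1)I_B·R_E, so I_B = (1.09 − 0.7) / (3.04 + 51×1) = 0.00726 mA.
I_C = β·I_B = 50×0.00726 = 0.363 mA, and I_E = (β+1)I_B = 0.37 mA.
V_CE = V_CC − I_C·R_C − I_E·R_E = 14 − 0.363×3.3 − 0.37×1 = 12.4 V.
V_CE = 12.4 V > 0.2 V confirms active-region operation.

I_C ≈ 0.36 mA, V_CE ≈ 12 V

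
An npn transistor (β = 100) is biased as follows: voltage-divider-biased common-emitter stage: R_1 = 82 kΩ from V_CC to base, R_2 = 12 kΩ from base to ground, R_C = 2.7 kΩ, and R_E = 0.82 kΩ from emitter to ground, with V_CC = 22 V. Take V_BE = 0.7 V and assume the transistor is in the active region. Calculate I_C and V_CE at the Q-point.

Thevenize the base divider: V_Th = V_CC·R_2/(R_1+R_2) = 22×12/94 = 2.81 V, R_Th = R_1‖R_2 = 10.5 kΩ.
Base-emitter loop: V_Th = I_B·R_Th + V_BE + (β+1)I_B·R_E, so I_B = (2.81 − 0.7) / (10.5 + 101×0.82) = 0.0226 mA.
I_C = β·I_B = 100×0.0226 = 2.26 mA, and I_E = (β+1)I_B = 2.28 mA.
V_CE = V_CC − I_C·R_C − I_E·R_E = 22 − 2.26×2.7 − 2.28×0.82 = 14 V.
V_CE = 14 V > 0.2 V confirms active-region operation.

I_C ≈ 2.3 mA, V_CE ≈ 14 V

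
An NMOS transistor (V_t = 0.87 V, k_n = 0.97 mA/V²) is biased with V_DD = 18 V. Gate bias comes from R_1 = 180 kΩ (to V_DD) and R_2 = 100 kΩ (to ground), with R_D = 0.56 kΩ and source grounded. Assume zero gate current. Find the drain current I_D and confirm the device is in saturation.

I_D ≈ 15 mA

V_G = V_DD·R_2/(R_1+R_2) = 18×100/280 = 6.43 V. With the source grounded, V_GS = V_G = 6.43 V.
Assume saturation: I_D = (k_n/2)(V_GS − V_t)² = (0.97/2)×(6.43 − 0.87)² = 0.485×5.56² = 15 mA.
V_DS = V_DD − I_D·R_D = 18 − 15×0.56 = 9.61 V.
Saturation requires V_DS ≥ V_GS − V_t = 5.56 V; 9.61 ≥ 5.56 ✓.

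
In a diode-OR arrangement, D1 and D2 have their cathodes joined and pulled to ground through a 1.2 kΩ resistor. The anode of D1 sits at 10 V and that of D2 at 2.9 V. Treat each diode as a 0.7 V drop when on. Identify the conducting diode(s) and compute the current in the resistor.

Only D1 conducts; I_R ≈ 7.8 mA

Assume both conduct. Then node N would need to be at both 10−0.7 = 9.3 V and 2.9−0.7 = 2.2 V, which is impossible.
Assume only D1 conducts: V_N = 10 − 0.7 = 9.3 V, so I_R = 9.3/1.2 = 7.75 mA.
Check D2: its anode-to-cathode voltage is 2.9 − 9.3 = -6.4 V < 0.7 V, so it is off. The assumption is consistent.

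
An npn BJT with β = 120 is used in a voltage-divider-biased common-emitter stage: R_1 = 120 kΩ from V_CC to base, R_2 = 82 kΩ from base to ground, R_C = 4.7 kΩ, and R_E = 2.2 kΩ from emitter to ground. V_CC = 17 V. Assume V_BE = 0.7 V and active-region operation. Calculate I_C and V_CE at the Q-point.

I_C ≈ 2.4 mA, V_CE ≈ 0.65 V

Thevenize the base divider: V_Th = V_CC·R_2/(R_1+R_2) = 17×82/202 = 6.9 V, R_Th = R_1‖R_2 = 48.7 kΩ.
Base-emitter loop: V_Th = I_B·R_Th + V_BE + (β+1)I_B·R_E, so I_B = (6.9 − 0.7) / (48.7 + 121×2.2) = 0.0197 mA.
I_C = β·I_B = 120×0.0197 = 2.36 mA, and I_E = (β+1)I_B = 2.38 mA.
V_CE = V_CC − I_C·R_C − I_E·R_E = 17 − 2.36×4.7 − 2.38×2.2 = 0.652 V.
V_CE = 0.652 V > 0.2 V confirms active-region operation.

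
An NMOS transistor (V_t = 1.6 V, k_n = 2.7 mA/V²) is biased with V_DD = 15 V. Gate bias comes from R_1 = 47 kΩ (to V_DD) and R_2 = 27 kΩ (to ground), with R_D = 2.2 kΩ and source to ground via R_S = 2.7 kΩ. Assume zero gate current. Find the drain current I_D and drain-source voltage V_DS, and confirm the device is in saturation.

I_D ≈ 1.1 mA, V_DS ≈ 9.6 V

V_G = V_DD·R_2/(R_1+R_2) = 15×27/74 = 5.47 V.
Assume saturation: I_D = (k_n/2)(V_GS − V_t)² with V_GS = V_G − I_D·R_S = 5.47 − 2.7·I_D.
Substituting gives 9.84·I_D² − 29.2·I_D + 20.2 = 0, with roots I_D = 1.1 or 1.87 mA.
The root I_D = 1.87 mA gives V_GS = 0.423 V ≤ V_t, so take I_D = 1.1 mA.
Then V_GS = 2.5 V and V_DS = V_DD − I_D(R_D+R_S) = 15 − 1.1×4.9 = 9.61 V.
Saturation requires V_DS ≥ V_GS − V_t = 0.903 V; 9.61 ≥ 0.903 ✓.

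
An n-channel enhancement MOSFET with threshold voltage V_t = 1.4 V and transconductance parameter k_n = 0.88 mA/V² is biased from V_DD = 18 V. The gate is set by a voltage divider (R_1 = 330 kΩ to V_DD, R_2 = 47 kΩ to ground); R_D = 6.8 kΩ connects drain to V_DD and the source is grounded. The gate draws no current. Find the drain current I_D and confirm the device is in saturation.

I_D ≈ 0.31 mA

V_G = V_DD·R_2/(R_1+R_2) = 18×47/377 = 2.24 V. With the source grounded, V_GS = V_G = 2.24 V.
Assume saturation: I_D = (k_n/2)(V_GS − V_t)² = (0.88/2)×(2.24 − 1.4)² = 0.44×0.844² = 0.313 mA.
V_DS = V_DD − I_D·R_D = 18 − 0.313×6.8 = 15.9 V.
Saturation requires V_DS ≥ V_GS − V_t = 0.844 V; 15.9 ≥ 0.844 ✓.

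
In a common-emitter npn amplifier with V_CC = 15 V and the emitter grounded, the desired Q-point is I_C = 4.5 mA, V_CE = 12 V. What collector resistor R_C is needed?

Collector loop: V_CC = I_C·R_C + V_CE.
R_C = (V_CC − V_CE)/I_C = (15 − 12)/4.5 = 0.667 kΩ.

R_C ≈ 0.67 kΩ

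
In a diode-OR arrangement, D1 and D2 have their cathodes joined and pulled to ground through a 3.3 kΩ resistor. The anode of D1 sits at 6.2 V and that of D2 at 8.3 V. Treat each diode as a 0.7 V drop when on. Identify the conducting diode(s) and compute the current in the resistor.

Assume both conduct. Then node N would need to be at both 6.2−0.7 = 5.5 V and 8.3−0.7 = 7.6 V, which is impossible.
Assume only D2 conducts: V_N = 8.3 − 0.7 = 7.6 V, so I_R = 7.6/3.3 = 2.3 mA.
Check D1: its anode-to-cathode voltage is 6.2 − 7.6 = -1.4 V < 0.7 V, so it is off. The assumption is consistent.

Only D2 conducts; I_R ≈ 2.3 mA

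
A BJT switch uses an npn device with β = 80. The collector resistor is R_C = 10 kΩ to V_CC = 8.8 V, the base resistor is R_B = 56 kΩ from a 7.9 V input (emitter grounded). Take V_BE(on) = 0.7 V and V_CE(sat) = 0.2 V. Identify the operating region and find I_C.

saturation; I_C ≈ 0.86 mA

Assume active: I_B = (7.9 − 0.7)/56 = 0.129 mA, giving I_C = β·I_B = 10.3 mA.
But then V_CE = 8.8 − 10.3×10 = -94.1 V < V_CE(sat) = 0.2 V — impossible in the active region.
So the transistor is saturated. With V_CE = 0.2 V, I_C = (V_CC − 0.2)/R_C = 8.6/10 = 0.86 mA.
Check: β·I_B = 10.3 mA > I_C = 0.86 mA, confirming saturation.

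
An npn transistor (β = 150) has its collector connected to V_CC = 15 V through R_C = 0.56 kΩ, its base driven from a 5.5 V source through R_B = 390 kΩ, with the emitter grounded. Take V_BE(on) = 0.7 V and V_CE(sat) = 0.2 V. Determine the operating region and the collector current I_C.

active; I_C ≈ 1.8 mA

Assume active. Base-emitter loop: I_B = (V_BB − V_BE)/R_B = (5.5 − 0.7)/390 = 0.0123 mA.
I_C = β·I_B = 150×0.0123 = 1.85 mA.
V_CE = V_CC − I_C·R_C = 15 − 1.85×0.56 = 14 V > V_CE(sat), so the active-region assumption holds.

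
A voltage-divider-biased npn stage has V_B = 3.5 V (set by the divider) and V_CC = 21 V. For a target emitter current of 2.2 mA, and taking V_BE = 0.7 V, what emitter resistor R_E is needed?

V_E = V_B − V_BE = 3.5 − 0.7 = 2.8 V.
R_E = V_E / I_E = 2.8 / 2.2 = 1.27 kΩ.

R_E ≈ 1.3 kΩ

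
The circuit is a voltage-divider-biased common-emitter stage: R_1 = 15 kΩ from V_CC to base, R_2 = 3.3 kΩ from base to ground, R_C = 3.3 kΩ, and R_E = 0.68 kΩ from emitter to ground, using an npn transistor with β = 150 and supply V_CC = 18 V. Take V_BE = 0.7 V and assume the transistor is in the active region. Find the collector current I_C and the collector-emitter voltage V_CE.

Thevenize the base divider: V_Th = V_CC·R_2/(R_1+R_2) = 18×3.3/18.3 = 3.25 V, R_Th = R_1‖R_2 = 2.7 kΩ.
Base-emitter loop: V_Th = I_B·R_Th + V_BE + (β+1)I_B·R_E, so I_B = (3.25 − 0.7) / (2.7 + 151×0.68) = 0.0242 mA.
I_C = β·I_B = 150×0.0242 = 3.62 mA, and I_E = (β+1)I_B = 3.65 mA.
V_CE = V_CC − I_C·R_C − I_E·R_E = 18 − 3.62×3.3 − 3.65×0.68 = 3.56 V.
V_CE = 3.56 V > 0.2 V confirms active-region operation.

I_C ≈ 3.6 mA, V_CE ≈ 3.6 V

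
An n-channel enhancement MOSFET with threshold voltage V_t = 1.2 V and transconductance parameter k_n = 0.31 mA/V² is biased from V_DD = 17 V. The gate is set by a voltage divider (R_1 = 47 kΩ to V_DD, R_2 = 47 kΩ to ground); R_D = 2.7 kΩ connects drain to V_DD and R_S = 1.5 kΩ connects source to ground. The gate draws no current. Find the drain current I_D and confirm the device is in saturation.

V_G = V_DD·R_2/(R_1+R_2) = 17×47/94 = 8.5 V.
Assume saturation: I_D = (k_n/2)(V_GS − V_t)² with V_GS = V_G − I_D·R_S = 8.5 − 1.5·I_D.
Substituting gives 0.349·I_D² − 4.39·I_D + 8.26 = 0, with roots I_D = 2.3 or 10.3 mA.
The root I_D = 10.3 mA gives V_GS = -6.95 V ≤ V_t, so take I_D = 2.3 mA.
Then V_GS = 5.05 V and V_DS = V_DD − I_D(R_D+R_S) = 17 − 2.3×4.2 = 7.34 V.
Saturation requires V_DS ≥ V_GS − V_t = 3.85 V; 7.34 ≥ 3.85 ✓.

I_D ≈ 2.3 mA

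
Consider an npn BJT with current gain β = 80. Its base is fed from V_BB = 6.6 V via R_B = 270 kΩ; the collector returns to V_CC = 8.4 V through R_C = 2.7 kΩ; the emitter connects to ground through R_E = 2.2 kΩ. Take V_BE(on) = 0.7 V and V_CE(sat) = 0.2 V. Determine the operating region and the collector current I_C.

active; I_C ≈ 1.1 mA

Assume active. Base-emitter loop: I_B = (V_BB − V_BE)/(R_B + (β+1)R_E) = (6.6 − 0.7)/(270 + 81×2.2) = 0.0132 mA.
I_C = β·I_B = 80×0.0132 = 1.05 mA.
V_CE = V_CC − I_C·R_C − I_E·R_E = 8.4 − 1.05×2.7 − 1.07×2.2 = 3.21 V > V_CE(sat), so the active-region assumption holds.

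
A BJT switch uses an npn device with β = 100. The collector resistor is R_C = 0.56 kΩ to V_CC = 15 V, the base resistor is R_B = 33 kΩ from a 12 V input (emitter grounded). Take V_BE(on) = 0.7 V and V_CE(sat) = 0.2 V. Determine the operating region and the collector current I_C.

saturation; I_C ≈ 26 mA

Assume active: I_B = (12 − 0.7)/33 = 0.342 mA, giving I_C = β·I_B = 34.2 mA.
But then V_CE = 15 − 34.2×0.56 = -4.18 V < V_CE(sat) = 0.2 V — impossible in the active region.
So the transistor is saturated. With V_CE = 0.2 V, I_C = (V_CC − 0.2)/R_C = 14.8/0.56 = 26.4 mA.
Check: β·I_B = 34.2 mA > I_C = 26.4 mA, confirming saturation.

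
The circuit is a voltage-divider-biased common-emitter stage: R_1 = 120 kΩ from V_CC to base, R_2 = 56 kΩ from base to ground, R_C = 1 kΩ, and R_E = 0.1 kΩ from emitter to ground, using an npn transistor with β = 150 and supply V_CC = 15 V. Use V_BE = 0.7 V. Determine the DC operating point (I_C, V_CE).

Thevenize the base divider: V_Th = V_CC·R_2/(R_1+R_2) = 15×56/176 = 4.77 V, R_Th = R_1‖R_2 = 38.2 kΩ.
Base-emitter loop: V_Th = I_B·R_Th + V_BE + (β+1)I_B·R_E, so I_B = (4.77 − 0.7) / (38.2 + 151×0.1) = 0.0764 mA.
I_C = β·I_B = 150×0.0764 = 11.5 mA, and I_E = (β+1)I_B = 11.5 mA.
V_CE = V_CC − I_C·R_C − I_E·R_E = 15 − 11.5×1 − 11.5×0.1 = 2.38 V.
V_CE = 2.38 V > 0.2 V confirms active-region operation.

I_C ≈ 11 mA, V_CE ≈ 2.4 V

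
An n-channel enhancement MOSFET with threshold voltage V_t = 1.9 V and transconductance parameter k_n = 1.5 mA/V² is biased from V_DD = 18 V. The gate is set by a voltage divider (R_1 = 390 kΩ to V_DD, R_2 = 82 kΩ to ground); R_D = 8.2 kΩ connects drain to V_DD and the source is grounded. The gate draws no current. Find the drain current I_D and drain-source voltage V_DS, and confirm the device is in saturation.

I_D ≈ 1.1 mA, V_DS ≈ 8.7 V

V_G = V_DD·R_2/(R_1+R_2) = 18×82/472 = 3.13 V. With the source grounded, V_GS = V_G = 3.13 V.
Assume saturation: I_D = (k_n/2)(V_GS − V_t)² = (1.5/2)×(3.13 − 1.9)² = 0.75×1.23² = 1.13 mA.
V_DS = V_DD − I_D·R_D = 18 − 1.13×8.2 = 8.74 V.
Saturation requires V_DS ≥ V_GS − V_t = 1.23 V; 8.74 ≥ 1.23 ✓.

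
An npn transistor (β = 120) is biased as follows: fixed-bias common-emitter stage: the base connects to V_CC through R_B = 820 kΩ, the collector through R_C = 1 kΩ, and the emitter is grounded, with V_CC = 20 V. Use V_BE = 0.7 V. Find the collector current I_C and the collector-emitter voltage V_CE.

I_C ≈ 2.8 mA, V_CE ≈ 17 V

Base loop: V_CC = I_B·R_B + V_BE, so I_B = (20 − 0.7)/820 kΩ = 0.0235 mA.
In the active region I_C = β·I_B = 120 × 0.0235 = 2.82 mA.
Collector loop: V_CE = V_CC − I_C·R_C = 20 − 2.82×1 = 17.2 V.
Since V_CE = 17.2 V > V_CE(sat) ≈ 0.2 V, the transistor is in the active region as assumed.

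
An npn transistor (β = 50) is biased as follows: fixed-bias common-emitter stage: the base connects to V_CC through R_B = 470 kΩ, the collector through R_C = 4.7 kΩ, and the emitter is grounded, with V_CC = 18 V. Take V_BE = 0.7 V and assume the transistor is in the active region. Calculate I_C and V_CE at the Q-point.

I_C ≈ 1.8 mA, V_CE ≈ 9.3 V

Base loop: V_CC = I_B·R_B + V_BE, so I_B = (18 − 0.7)/470 kΩ = 0.0368 mA.
In the active region I_C = β·I_B = 50 × 0.0368 = 1.84 mA.
Collector loop: V_CE = V_CC − I_C·R_C = 18 − 1.84×4.7 = 9.35 V.
Since V_CE = 9.35 V > V_CE(sat) ≈ 0.2 V, the transistor is in the active region as assumed.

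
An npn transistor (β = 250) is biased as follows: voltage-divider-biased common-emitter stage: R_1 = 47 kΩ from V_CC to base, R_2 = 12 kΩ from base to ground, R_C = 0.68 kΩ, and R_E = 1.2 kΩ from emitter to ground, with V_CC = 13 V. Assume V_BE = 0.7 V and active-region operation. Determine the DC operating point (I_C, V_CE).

I_C ≈ 1.6 mA, V_CE ≈ 10 V

Thevenize the base divider: V_Th = V_CC·R_2/(R_1+R_2) = 13×12/59 = 2.64 V, R_Th = R_1‖R_2 = 9.56 kΩ.
Base-emitter loop: V_Th = I_B·R_Th + V_BE + (β+1)I_B·R_E, so I_B = (2.64 − 0.7) / (9.56 + 251×1.2) = 0.00626 mA.
I_C = β·I_B = 250×0.00626 = 1.56 mA, and I_E = (β+1)I_B = 1.57 mA.
V_CE = V_CC − I_C·R_C − I_E·R_E = 13 − 1.56×0.68 − 1.57×1.2 = 10.1 V.
V_CE = 10.1 V > 0.2 V confirms active-region operation.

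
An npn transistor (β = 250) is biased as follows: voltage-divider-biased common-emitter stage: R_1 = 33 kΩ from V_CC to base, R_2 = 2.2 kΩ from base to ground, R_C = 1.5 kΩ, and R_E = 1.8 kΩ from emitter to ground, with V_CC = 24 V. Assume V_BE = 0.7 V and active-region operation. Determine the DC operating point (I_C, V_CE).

Thevenize the base divider: V_Th = V_CC·R_2/(R_1+R_2) = 24×2.2/35.2 = 1.5 V, R_Th = R_1‖R_2 = 2.06 kΩ.
Base-emitter loop: V_Th = I_B·R_Th + V_BE + (β+1)I_B·R_E, so I_B = (1.5 − 0.7) / (2.06 + 251×1.8) = 0.00176 mA.
I_C = β·I_B = 250×0.00176 = 0.441 mA, and I_E = (β+1)I_B = 0.442 mA.
V_CE = V_CC − I_C·R_C − I_E·R_E = 24 − 0.441×1.5 − 0.442×1.8 = 22.5 V.
V_CE = 22.5 V > 0.2 V confirms active-region operation.

I_C ≈ 0.44 mA, V_CE ≈ 23 V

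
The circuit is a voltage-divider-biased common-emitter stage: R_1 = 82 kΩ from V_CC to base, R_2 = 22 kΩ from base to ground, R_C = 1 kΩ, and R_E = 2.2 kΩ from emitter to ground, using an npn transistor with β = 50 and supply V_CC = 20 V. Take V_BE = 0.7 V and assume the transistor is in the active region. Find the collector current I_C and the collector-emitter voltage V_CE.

Thevenize the base divider: V_Th = V_CC·R_2/(R_1+R_2) = 20×22/104 = 4.23 V, R_Th = R_1‖R_2 = 17.3 kΩ.
Base-emitter loop: V_Th = I_B·R_Th + V_BE + (β+1)I_B·R_E, so I_B = (4.23 − 0.7) / (17.3 + 51×2.2) = 0.0273 mA.
I_C = β·I_B = 50×0.0273 = 1.36 mA, and I_E = (β+1)I_B = 1.39 mA.
V_CE = V_CC − I_C·R_C − I_E·R_E = 20 − 1.36×1 − 1.39×2.2 = 15.6 V.
V_CE = 15.6 V > 0.2 V confirms active-region operation.

I_C ≈ 1.4 mA, V_CE ≈ 16 V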